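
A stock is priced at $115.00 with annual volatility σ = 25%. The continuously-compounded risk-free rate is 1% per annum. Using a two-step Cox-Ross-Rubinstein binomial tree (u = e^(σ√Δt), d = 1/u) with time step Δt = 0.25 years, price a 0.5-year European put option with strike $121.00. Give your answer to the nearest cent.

CRR parameters: u = e^(σ√Δt) = e^(0.25·√0.25) = 1.1331, d = 1/u = 0.8825
Per-period rate: rΔt = 0.01·0.25 = 0.0025, so R = e^0.0025 = 1.0025
Risk-neutral probability p = (e^0.0025 − 0.8825)/(1.1331 − 0.8825) = 0.1200/0.2507 = 0.4788
Terminal stock prices: S_uu = 147.7, S_ud = 115, S_dd = 89.56
Terminal payoffs (K − S): max(-26.66, 0) = 0, max(6, 0) = 6, max(31.44, 0) = 31.44
Node u (S = 130.3): V_u = e^(−0.0025)·[0.4788·0.0000 + 0.5212·6.0000] = 3.1195
Node d (S = 101.5): V_d = e^(−0.0025)·[0.4788·6.0000 + 0.5212·31.4379] = 19.2107
Node 0 (S = 115): V_0 = e^(−0.0025)·[0.4788·3.1195 + 0.5212·19.2107] = 11.4779

$11.48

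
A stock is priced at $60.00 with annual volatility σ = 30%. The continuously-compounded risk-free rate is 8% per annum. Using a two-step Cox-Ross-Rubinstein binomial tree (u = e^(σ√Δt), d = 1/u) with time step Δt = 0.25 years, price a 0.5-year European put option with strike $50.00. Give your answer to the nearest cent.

$1.18

CRR parameters: u = e^(σ√Δt) = e^(0.3·√0.25) = 1.1618, d = 1/u = 0.8607
Per-period rate: rΔt = 0.08·0.25 = 0.02, so R = e^0.02 = 1.0202
Risk-neutral probability p = (e^0.02 − 0.8607)/(1.1618 − 0.8607) = 0.1595/0.3011 = 0.5297
Terminal stock prices: S_uu = 80.99, S_ud = 60, S_dd = 44.45
Terminal payoffs (K − S): max(-30.99, 0) = 0, max(-10, 0) = 0, max(5.551, 0) = 5.551
Node u (S = 69.71): V_u = e^(−0.02)·[0.5297·0.0000 + 0.4703·0.0000] = 0.0000
Node d (S = 51.64): V_d = e^(−0.02)·[0.5297·0.0000 + 0.4703·5.5509] = 2.5591
Node 0 (S = 60): V_0 = e^(−0.02)·[0.5297·0.0000 + 0.4703·2.5591] = 1.1798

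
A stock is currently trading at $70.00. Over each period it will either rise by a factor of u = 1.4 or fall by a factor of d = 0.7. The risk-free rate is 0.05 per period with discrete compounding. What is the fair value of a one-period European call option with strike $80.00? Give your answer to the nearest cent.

Risk-neutral probability p = (1 + 0.05 − 0.7)/(1.4 − 0.7) = 0.3500/0.7000 = 0.5000
Terminal stock prices: S_u = 98, S_d = 49
Terminal payoffs (S − K): max(18, 0) = 18, max(-31, 0) = 0
Node 0 (S = 70): V_0 = 1/1.05·[0.5000·18.0000 + 0.5000·0.0000] = 8.5714

$8.57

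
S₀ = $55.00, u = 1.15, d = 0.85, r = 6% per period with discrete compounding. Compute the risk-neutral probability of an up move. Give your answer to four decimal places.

p = 0.7000

Risk-neutral probability p = (1 + 0.06 − 0.85)/(1.15 − 0.85) = 0.2100/0.3000 = 0.7000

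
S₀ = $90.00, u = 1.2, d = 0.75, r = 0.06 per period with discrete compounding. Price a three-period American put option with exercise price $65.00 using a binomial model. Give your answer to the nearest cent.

Risk-neutral probability p = (1 + 0.06 − 0.75)/(1.2 − 0.75) = 0.3100/0.4500 = 0.6889
Terminal stock prices: S_uuu = 155.5, S_uud = 97.2, S_udd = 60.75, S_ddd = 37.97
Terminal payoffs (K − S): max(-90.52, 0) = 0, max(-32.2, 0) = 0, max(4.25, 0) = 4.25, max(27.03, 0) = 27.03
Node uu (S = 129.6): continuation = 1/1.06·[0.6889·0.0000 + 0.3111·0.0000] = 0.0000; exercise value = 0.0000 ≤ continuation, so V_uu = 0.0000
Node ud (S = 81): continuation = 1/1.06·[0.6889·0.0000 + 0.3111·4.2500] = 1.2474; exercise value = 0.0000 ≤ continuation, so V_ud = 1.2474
Node dd (S = 50.62): continuation = 1/1.06·[0.6889·4.2500 + 0.3111·27.0312] = 10.6958; exercise value = 14.3750 > continuation, so V_dd = 14.3750 (exercise)
Node u (S = 108): continuation = 1/1.06·[0.6889·0.0000 + 0.3111·1.2474] = 0.3661; exercise value = 0.0000 ≤ continuation, so V_u = 0.3661
Node d (S = 67.5): continuation = 1/1.06·[0.6889·1.2474 + 0.3111·14.3750] = 5.0297; exercise value = 0.0000 ≤ continuation, so V_d = 5.0297
Node 0 (S = 90): continuation = 1/1.06·[0.6889·0.3661 + 0.3111·5.0297] = 1.7142; exercise value = 0.0000 ≤ continuation, so V_0 = 1.7142

$1.71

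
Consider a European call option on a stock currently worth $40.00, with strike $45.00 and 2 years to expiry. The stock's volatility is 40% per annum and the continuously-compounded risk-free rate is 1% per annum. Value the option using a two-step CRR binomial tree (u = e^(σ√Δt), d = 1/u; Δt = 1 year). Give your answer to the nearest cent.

CRR parameters: u = e^(σ√Δt) = e^(0.4·√1) = 1.4918, d = 1/u = 0.6703
Per-period rate: rΔt = 0.01·1 = 0.01, so R = e^0.01 = 1.0101
Risk-neutral probability p = (e^0.01 − 0.6703)/(1.4918 − 0.6703) = 0.3397/0.8215 = 0.4135
Terminal stock prices: S_uu = 89.02, S_ud = 40, S_dd = 17.97
Terminal payoffs (S − K): max(44.02, 0) = 44.02, max(-5, 0) = 0, max(-27.03, 0) = 0
Node u (S = 59.67): V_u = e^(−0.01)·[0.4135·44.0216 + 0.5865·0.0000] = 18.0238
Node d (S = 26.81): V_d = e^(−0.01)·[0.4135·0.0000 + 0.5865·0.0000] = 0.0000
Node 0 (S = 40): V_0 = e^(−0.01)·[0.4135·18.0238 + 0.5865·0.0000] = 7.3795

$7.38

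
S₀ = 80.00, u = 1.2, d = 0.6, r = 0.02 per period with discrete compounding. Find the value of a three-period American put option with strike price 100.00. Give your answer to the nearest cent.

Risk-neutral probability p = (1 + 0.02 − 0.6)/(1.2 − 0.6) = 0.4200/0.6000 = 0.7000
Terminal stock prices: S_uuu = 138.2, S_uud = 69.12, S_udd = 34.56, S_ddd = 17.28
Terminal payoffs (K − S): max(-38.24, 0) = 0, max(30.88, 0) = 30.88, max(65.44, 0) = 65.44, max(82.72, 0) = 82.72
Node uu (S = 115.2): continuation = 1/1.02·[0.7000·0.0000 + 0.3000·30.8800] = 9.0824; exercise value = 0.0000 ≤ continuation, so V_uu = 9.0824
Node ud (S = 57.6): continuation = 1/1.02·[0.7000·30.8800 + 0.3000·65.4400] = 40.4392; exercise value = 42.4000 > continuation, so V_ud = 42.4000 (exercise)
Node dd (S = 28.8): continuation = 1/1.02·[0.7000·65.4400 + 0.3000·82.7200] = 69.2392; exercise value = 71.2000 > continuation, so V_dd = 71.2000 (exercise)
Node u (S = 96): continuation = 1/1.02·[0.7000·9.0824 + 0.3000·42.4000] = 18.7036; exercise value = 4.0000 ≤ continuation, so V_u = 18.7036
Node d (S = 48): continuation = 1/1.02·[0.7000·42.4000 + 0.3000·71.2000] = 50.0392; exercise value = 52.0000 > continuation, so V_d = 52.0000 (exercise)
Node 0 (S = 80): continuation = 1/1.02·[0.7000·18.7036 + 0.3000·52.0000] = 28.1299; exercise value = 20.0000 ≤ continuation, so V_0 = 28.1299

28.13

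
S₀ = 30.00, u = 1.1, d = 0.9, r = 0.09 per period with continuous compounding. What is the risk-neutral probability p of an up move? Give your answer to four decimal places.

Risk-neutral probability p = (e^0.09 − 0.9)/(1.1 − 0.9) = 0.1942/0.2000 = 0.9709

p = 0.9709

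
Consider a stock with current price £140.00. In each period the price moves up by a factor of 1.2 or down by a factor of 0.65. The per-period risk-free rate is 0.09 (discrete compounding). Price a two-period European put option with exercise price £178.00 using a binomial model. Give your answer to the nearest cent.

£22.53

Risk-neutral probability p = (1 + 0.09 − 0.65)/(1.2 − 0.65) = 0.4400/0.5500 = 0.8000
Terminal stock prices: S_uu = 201.6, S_ud = 109.2, S_dd = 59.15
Terminal payoffs (K − S): max(-23.6, 0) = 0, max(68.8, 0) = 68.8, max(118.8, 0) = 118.8
Node u (S = 168): V_u = 1/1.09·[0.8000·0.0000 + 0.2000·68.8000] = 12.6239
Node d (S = 91): V_d = 1/1.09·[0.8000·68.8000 + 0.2000·118.8500] = 72.3028
Node 0 (S = 140): V_0 = 1/1.09·[0.8000·12.6239 + 0.2000·72.3028] = 22.5318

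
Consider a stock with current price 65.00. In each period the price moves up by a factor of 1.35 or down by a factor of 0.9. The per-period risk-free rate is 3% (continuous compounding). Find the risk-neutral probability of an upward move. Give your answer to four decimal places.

Risk-neutral probability p = (e^0.03 − 0.9)/(1.35 − 0.9) = 0.1305/0.4500 = 0.2899

p = 0.2899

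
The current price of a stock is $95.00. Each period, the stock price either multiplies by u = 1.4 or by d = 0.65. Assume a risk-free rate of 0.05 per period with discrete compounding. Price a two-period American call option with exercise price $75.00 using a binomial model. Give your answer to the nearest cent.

Risk-neutral probability p = (1 + 0.05 − 0.65)/(1.4 − 0.65) = 0.4000/0.7500 = 0.5333
Terminal stock prices: S_uu = 186.2, S_ud = 86.45, S_dd = 40.14
Terminal payoffs (S − K): max(111.2, 0) = 111.2, max(11.45, 0) = 11.45, max(-34.86, 0) = 0
Node u (S = 133): continuation = 1/1.05·[0.5333·111.2000 + 0.4667·11.4500] = 61.5714; exercise value = 58.0000 ≤ continuation, so V_u = 61.5714
Node d (S = 61.75): continuation = 1/1.05·[0.5333·11.4500 + 0.4667·0.0000] = 5.8159; exercise value = 0.0000 ≤ continuation, so V_d = 5.8159
Node 0 (S = 95): continuation = 1/1.05·[0.5333·61.5714 + 0.4667·5.8159] = 33.8592; exercise value = 20.0000 ≤ continuation, so V_0 = 33.8592

$33.86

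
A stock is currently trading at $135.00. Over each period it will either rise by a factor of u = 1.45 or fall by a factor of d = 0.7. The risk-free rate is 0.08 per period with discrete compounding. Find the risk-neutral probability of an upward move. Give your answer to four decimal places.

p = 0.5067

Risk-neutral probability p = (1 + 0.08 − 0.7)/(1.45 − 0.7) = 0.3800/0.7500 = 0.5067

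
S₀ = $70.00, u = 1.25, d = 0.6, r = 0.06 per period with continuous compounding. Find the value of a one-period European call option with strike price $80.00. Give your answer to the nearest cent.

Risk-neutral probability p = (e^0.06 − 0.6)/(1.25 − 0.6) = 0.4618/0.6500 = 0.7105
Terminal stock prices: S_u = 87.5, S_d = 42
Terminal payoffs (S − K): max(7.5, 0) = 7.5, max(-38, 0) = 0
Node 0 (S = 70): V_0 = e^(−0.06)·[0.7105·7.5000 + 0.2895·0.0000] = 5.0186

$5.02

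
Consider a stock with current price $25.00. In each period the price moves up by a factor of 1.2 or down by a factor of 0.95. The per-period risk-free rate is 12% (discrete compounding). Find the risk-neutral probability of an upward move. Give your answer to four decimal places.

p = 0.6800

Risk-neutral probability p = (1 + 0.12 − 0.95)/(1.2 − 0.95) = 0.1700/0.2500 = 0.6800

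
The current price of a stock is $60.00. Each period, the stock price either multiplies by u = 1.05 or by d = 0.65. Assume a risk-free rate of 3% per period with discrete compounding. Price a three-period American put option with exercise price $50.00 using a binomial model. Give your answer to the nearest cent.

$1.23

Risk-neutral probability p = (1 + 0.03 − 0.65)/(1.05 − 0.65) = 0.3800/0.4000 = 0.9500
Terminal stock prices: S_uuu = 69.46, S_uud = 43, S_udd = 26.62, S_ddd = 16.48
Terminal payoffs (K − S): max(-19.46, 0) = 0, max(7.002, 0) = 7.002, max(23.38, 0) = 23.38, max(33.52, 0) = 33.52
Node uu (S = 66.15): continuation = 1/1.03·[0.9500·0.0000 + 0.0500·7.0025] = 0.3399; exercise value = 0.0000 ≤ continuation, so V_uu = 0.3399
Node ud (S = 40.95): continuation = 1/1.03·[0.9500·7.0025 + 0.0500·23.3825] = 7.5937; exercise value = 9.0500 > continuation, so V_ud = 9.0500 (exercise)
Node dd (S = 25.35): continuation = 1/1.03·[0.9500·23.3825 + 0.0500·33.5225] = 23.1937; exercise value = 24.6500 > continuation, so V_dd = 24.6500 (exercise)
Node u (S = 63): continuation = 1/1.03·[0.9500·0.3399 + 0.0500·9.0500] = 0.7528; exercise value = 0.0000 ≤ continuation, so V_u = 0.7528
Node d (S = 39): continuation = 1/1.03·[0.9500·9.0500 + 0.0500·24.6500] = 9.5437; exercise value = 11.0000 > continuation, so V_d = 11.0000 (exercise)
Node 0 (S = 60): continuation = 1/1.03·[0.9500·0.7528 + 0.0500·11.0000] = 1.2284; exercise value = 0.0000 ≤ continuation, so V_0 = 1.2284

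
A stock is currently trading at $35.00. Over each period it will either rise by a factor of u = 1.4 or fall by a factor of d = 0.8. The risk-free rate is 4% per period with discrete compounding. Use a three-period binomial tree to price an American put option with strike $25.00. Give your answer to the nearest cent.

$1.36

Risk-neutral probability p = (1 + 0.04 − 0.8)/(1.4 − 0.8) = 0.2400/0.6000 = 0.4000
Terminal stock prices: S_uuu = 96.04, S_uud = 54.88, S_udd = 31.36, S_ddd = 17.92
Terminal payoffs (K − S): max(-71.04, 0) = 0, max(-29.88, 0) = 0, max(-6.36, 0) = 0, max(7.08, 0) = 7.08
Node uu (S = 68.6): continuation = 1/1.04·[0.4000·0.0000 + 0.6000·0.0000] = 0.0000; exercise value = 0.0000 ≤ continuation, so V_uu = 0.0000
Node ud (S = 39.2): continuation = 1/1.04·[0.4000·0.0000 + 0.6000·0.0000] = 0.0000; exercise value = 0.0000 ≤ continuation, so V_ud = 0.0000
Node dd (S = 22.4): continuation = 1/1.04·[0.4000·0.0000 + 0.6000·7.0800] = 4.0846; exercise value = 2.6000 ≤ continuation, so V_dd = 4.0846
Node u (S = 49): continuation = 1/1.04·[0.4000·0.0000 + 0.6000·0.0000] = 0.0000; exercise value = 0.0000 ≤ continuation, so V_u = 0.0000
Node d (S = 28): continuation = 1/1.04·[0.4000·0.0000 + 0.6000·4.0846] = 2.3565; exercise value = 0.0000 ≤ continuation, so V_d = 2.3565
Node 0 (S = 35): continuation = 1/1.04·[0.4000·0.0000 + 0.6000·2.3565] = 1.3595; exercise value = 0.0000 ≤ continuation, so V_0 = 1.3595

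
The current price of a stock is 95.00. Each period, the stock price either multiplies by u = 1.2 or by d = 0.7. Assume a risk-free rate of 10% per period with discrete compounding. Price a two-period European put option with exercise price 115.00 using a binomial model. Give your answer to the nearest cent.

Risk-neutral probability p = (1 + 0.1 − 0.7)/(1.2 − 0.7) = 0.4000/0.5000 = 0.8000
Terminal stock prices: S_uu = 136.8, S_ud = 79.8, S_dd = 46.55
Terminal payoffs (K − S): max(-21.8, 0) = 0, max(35.2, 0) = 35.2, max(68.45, 0) = 68.45
Node u (S = 114): V_u = 1/1.1·[0.8000·0.0000 + 0.2000·35.2000] = 6.4000
Node d (S = 66.5): V_d = 1/1.1·[0.8000·35.2000 + 0.2000·68.4500] = 38.0455
Node 0 (S = 95): V_0 = 1/1.1·[0.8000·6.4000 + 0.2000·38.0455] = 11.5719

11.57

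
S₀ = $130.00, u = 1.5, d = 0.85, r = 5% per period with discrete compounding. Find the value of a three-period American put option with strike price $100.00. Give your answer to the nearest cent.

$5.78

Risk-neutral probability p = (1 + 0.05 − 0.85)/(1.5 − 0.85) = 0.2000/0.6500 = 0.3077
Terminal stock prices: S_uuu = 438.8, S_uud = 248.6, S_udd = 140.9, S_ddd = 79.84
Terminal payoffs (K − S): max(-338.8, 0) = 0, max(-148.6, 0) = 0, max(-40.89, 0) = 0, max(20.16, 0) = 20.16
Node uu (S = 292.5): continuation = 1/1.05·[0.3077·0.0000 + 0.6923·0.0000] = 0.0000; exercise value = 0.0000 ≤ continuation, so V_uu = 0.0000
Node ud (S = 165.8): continuation = 1/1.05·[0.3077·0.0000 + 0.6923·0.0000] = 0.0000; exercise value = 0.0000 ≤ continuation, so V_ud = 0.0000
Node dd (S = 93.92): continuation = 1/1.05·[0.3077·0.0000 + 0.6923·20.1638] = 13.2948; exercise value = 6.0750 ≤ continuation, so V_dd = 13.2948
Node u (S = 195): continuation = 1/1.05·[0.3077·0.0000 + 0.6923·0.0000] = 0.0000; exercise value = 0.0000 ≤ continuation, so V_u = 0.0000
Node d (S = 110.5): continuation = 1/1.05·[0.3077·0.0000 + 0.6923·13.2948] = 8.7658; exercise value = 0.0000 ≤ continuation, so V_d = 8.7658
Node 0 (S = 130): continuation = 1/1.05·[0.3077·0.0000 + 0.6923·8.7658] = 5.7796; exercise value = 0.0000 ≤ continuation, so V_0 = 5.7796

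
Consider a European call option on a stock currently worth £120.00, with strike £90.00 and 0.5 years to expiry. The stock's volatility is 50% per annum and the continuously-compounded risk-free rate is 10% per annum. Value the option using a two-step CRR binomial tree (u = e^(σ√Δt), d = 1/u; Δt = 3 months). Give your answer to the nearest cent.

CRR parameters: u = e^(σ√Δt) = e^(0.5·√0.25) = 1.2840, d = 1/u = 0.7788
Per-period rate: rΔt = 0.1·0.25 = 0.025, so R = e^0.025 = 1.0253
Risk-neutral probability p = (e^0.025 − 0.7788)/(1.2840 − 0.7788) = 0.2465/0.5052 = 0.4879
Terminal stock prices: S_uu = 197.8, S_ud = 120, S_dd = 72.78
Terminal payoffs (S − K): max(107.8, 0) = 107.8, max(30, 0) = 30, max(-17.22, 0) = 0
Node u (S = 154.1): V_u = e^(−0.025)·[0.4879·107.8466 + 0.5121·30.0000] = 66.3052
Node d (S = 93.46): V_d = e^(−0.025)·[0.4879·30.0000 + 0.5121·0.0000] = 14.2765
Node 0 (S = 120): V_0 = e^(−0.025)·[0.4879·66.3052 + 0.5121·14.2765] = 38.6836

£38.68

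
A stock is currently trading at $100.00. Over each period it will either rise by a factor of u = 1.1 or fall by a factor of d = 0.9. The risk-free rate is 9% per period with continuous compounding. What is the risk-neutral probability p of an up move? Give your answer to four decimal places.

Risk-neutral probability p = (e^0.09 − 0.9)/(1.1 − 0.9) = 0.1942/0.2000 = 0.9709

p = 0.9709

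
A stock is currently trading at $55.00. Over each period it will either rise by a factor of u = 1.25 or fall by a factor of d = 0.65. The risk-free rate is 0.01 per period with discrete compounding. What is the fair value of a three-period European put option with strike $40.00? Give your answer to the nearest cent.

Risk-neutral probability p = (1 + 0.01 − 0.65)/(1.25 − 0.65) = 0.3600/0.6000 = 0.6000
Terminal stock prices: S_uuu = 107.4, S_uud = 55.86, S_udd = 29.05, S_ddd = 15.1
Terminal payoffs (K − S): max(-67.42, 0) = 0, max(-15.86, 0) = 0, max(10.95, 0) = 10.95, max(24.9, 0) = 24.9
Node uu (S = 85.94): V_uu = 1/1.01·[0.6000·0.0000 + 0.4000·0.0000] = 0.0000
Node ud (S = 44.69): V_ud = 1/1.01·[0.6000·0.0000 + 0.4000·10.9531] = 4.3379
Node dd (S = 23.24): V_dd = 1/1.01·[0.6000·10.9531 + 0.4000·24.8956] = 16.3665
Node u (S = 68.75): V_u = 1/1.01·[0.6000·0.0000 + 0.4000·4.3379] = 1.7180
Node d (S = 35.75): V_d = 1/1.01·[0.6000·4.3379 + 0.4000·16.3665] = 9.0587
Node 0 (S = 55): V_0 = 1/1.01·[0.6000·1.7180 + 0.4000·9.0587] = 4.6082

$4.61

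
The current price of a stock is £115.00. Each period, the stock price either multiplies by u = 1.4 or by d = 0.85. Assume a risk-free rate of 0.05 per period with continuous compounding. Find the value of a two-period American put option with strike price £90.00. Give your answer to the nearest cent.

Risk-neutral probability p = (e^0.05 − 0.85)/(1.4 − 0.85) = 0.2013/0.5500 = 0.3659
Terminal stock prices: S_uu = 225.4, S_ud = 136.8, S_dd = 83.09
Terminal payoffs (K − S): max(-135.4, 0) = 0, max(-46.85, 0) = 0, max(6.913, 0) = 6.913
Node u (S = 161): continuation = e^(−0.05)·[0.3659·0.0000 + 0.6341·0.0000] = 0.0000; exercise value = 0.0000 ≤ continuation, so V_u = 0.0000
Node d (S = 97.75): continuation = e^(−0.05)·[0.3659·0.0000 + 0.6341·6.9125] = 4.1691; exercise value = 0.0000 ≤ continuation, so V_d = 4.1691
Node 0 (S = 115): continuation = e^(−0.05)·[0.3659·0.0000 + 0.6341·4.1691] = 2.5145; exercise value = 0.0000 ≤ continuation, so V_0 = 2.5145

£2.51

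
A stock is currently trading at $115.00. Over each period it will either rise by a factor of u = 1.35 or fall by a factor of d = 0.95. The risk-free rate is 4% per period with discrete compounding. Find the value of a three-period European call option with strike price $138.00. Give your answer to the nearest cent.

Risk-neutral probability p = (1 + 0.04 − 0.95)/(1.35 − 0.95) = 0.0900/0.4000 = 0.2250
Terminal stock prices: S_uuu = 282.9, S_uud = 199.1, S_udd = 140.1, S_ddd = 98.6
Terminal payoffs (S − K): max(144.9, 0) = 144.9, max(61.11, 0) = 61.11, max(2.113, 0) = 2.113, max(-39.4, 0) = 0
Node uu (S = 209.6): V_uu = 1/1.04·[0.2250·144.9431 + 0.7750·61.1081] = 76.8952
Node ud (S = 147.5): V_ud = 1/1.04·[0.2250·61.1081 + 0.7750·2.1131] = 14.7952
Node dd (S = 103.8): V_dd = 1/1.04·[0.2250·2.1131 + 0.7750·0.0000] = 0.4572
Node u (S = 155.2): V_u = 1/1.04·[0.2250·76.8952 + 0.7750·14.7952] = 27.6612
Node d (S = 109.2): V_d = 1/1.04·[0.2250·14.7952 + 0.7750·0.4572] = 3.5416
Node 0 (S = 115): V_0 = 1/1.04·[0.2250·27.6612 + 0.7750·3.5416] = 8.6235

$8.62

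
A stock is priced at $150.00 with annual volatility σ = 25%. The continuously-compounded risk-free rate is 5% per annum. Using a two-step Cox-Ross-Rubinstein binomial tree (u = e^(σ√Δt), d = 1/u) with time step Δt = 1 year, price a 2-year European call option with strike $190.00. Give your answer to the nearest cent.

CRR parameters: u = e^(σ√Δt) = e^(0.25·√1) = 1.2840, d = 1/u = 0.7788
Per-period rate: rΔt = 0.05·1 = 0.05, so R = e^0.05 = 1.0513
Risk-neutral probability p = (e^0.05 − 0.7788)/(1.2840 − 0.7788) = 0.2725/0.5052 = 0.5393
Terminal stock prices: S_uu = 247.3, S_ud = 150, S_dd = 90.98
Terminal payoffs (S − K): max(57.31, 0) = 57.31, max(-40, 0) = 0, max(-99.02, 0) = 0
Node u (S = 192.6): V_u = e^(−0.05)·[0.5393·57.3082 + 0.4607·0.0000] = 29.3993
Node d (S = 116.8): V_d = e^(−0.05)·[0.5393·0.0000 + 0.4607·0.0000] = 0.0000
Node 0 (S = 150): V_0 = e^(−0.05)·[0.5393·29.3993 + 0.4607·0.0000] = 15.0819

$15.08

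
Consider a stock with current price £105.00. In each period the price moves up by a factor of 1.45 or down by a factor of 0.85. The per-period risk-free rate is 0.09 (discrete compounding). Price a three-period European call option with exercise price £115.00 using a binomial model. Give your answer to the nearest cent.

£26.29

Risk-neutral probability p = (1 + 0.09 − 0.85)/(1.45 − 0.85) = 0.2400/0.6000 = 0.4000
Terminal stock prices: S_uuu = 320.1, S_uud = 187.6, S_udd = 110, S_ddd = 64.48
Terminal payoffs (S − K): max(205.1, 0) = 205.1, max(72.65, 0) = 72.65, max(-4.999, 0) = 0, max(-50.52, 0) = 0
Node uu (S = 220.8): V_uu = 1/1.09·[0.4000·205.1056 + 0.6000·72.6481] = 115.2579
Node ud (S = 129.4): V_ud = 1/1.09·[0.4000·72.6481 + 0.6000·0.0000] = 26.6599
Node dd (S = 75.86): V_dd = 1/1.09·[0.4000·0.0000 + 0.6000·0.0000] = 0.0000
Node u (S = 152.2): V_u = 1/1.09·[0.4000·115.2579 + 0.6000·26.6599] = 56.9716
Node d (S = 89.25): V_d = 1/1.09·[0.4000·26.6599 + 0.6000·0.0000] = 9.7834
Node 0 (S = 105): V_0 = 1/1.09·[0.4000·56.9716 + 0.6000·9.7834] = 26.2924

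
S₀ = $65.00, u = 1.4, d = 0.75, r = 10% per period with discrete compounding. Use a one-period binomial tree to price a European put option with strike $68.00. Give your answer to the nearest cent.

Risk-neutral probability p = (1 + 0.1 − 0.75)/(1.4 − 0.75) = 0.3500/0.6500 = 0.5385
Terminal stock prices: S_u = 91, S_d = 48.75
Terminal payoffs (K − S): max(-23, 0) = 0, max(19.25, 0) = 19.25
Node 0 (S = 65): V_0 = 1/1.1·[0.5385·0.0000 + 0.4615·19.2500] = 8.0769

$8.08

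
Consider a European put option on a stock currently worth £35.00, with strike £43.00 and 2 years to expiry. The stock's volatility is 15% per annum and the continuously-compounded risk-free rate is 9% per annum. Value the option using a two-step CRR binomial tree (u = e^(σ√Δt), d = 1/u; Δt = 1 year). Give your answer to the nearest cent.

£3.05

CRR parameters: u = e^(σ√Δt) = e^(0.15·√1) = 1.1618, d = 1/u = 0.8607
Per-period rate: rΔt = 0.09·1 = 0.09, so R = e^0.09 = 1.0942
Risk-neutral probability p = (e^0.09 − 0.8607)/(1.1618 − 0.8607) = 0.2335/0.3011 = 0.7753
Terminal stock prices: S_uu = 47.25, S_ud = 35, S_dd = 25.93
Terminal payoffs (K − S): max(-4.245, 0) = 0, max(8, 0) = 8, max(17.07, 0) = 17.07
Node u (S = 40.66): V_u = e^(−0.09)·[0.7753·0.0000 + 0.2247·8.0000] = 1.6428
Node d (S = 30.12): V_d = e^(−0.09)·[0.7753·8.0000 + 0.2247·17.0714] = 9.1743
Node 0 (S = 35): V_0 = e^(−0.09)·[0.7753·1.6428 + 0.2247·9.1743] = 3.0480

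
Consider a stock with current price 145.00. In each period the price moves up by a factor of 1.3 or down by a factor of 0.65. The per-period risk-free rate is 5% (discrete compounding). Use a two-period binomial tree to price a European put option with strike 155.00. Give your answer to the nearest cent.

26.52

Risk-neutral probability p = (1 + 0.05 − 0.65)/(1.3 − 0.65) = 0.4000/0.6500 = 0.6154
Terminal stock prices: S_uu = 245.1, S_ud = 122.5, S_dd = 61.26
Terminal payoffs (K − S): max(-90.05, 0) = 0, max(32.47, 0) = 32.47, max(93.74, 0) = 93.74
Node u (S = 188.5): V_u = 1/1.05·[0.6154·0.0000 + 0.3846·32.4750] = 11.8956
Node d (S = 94.25): V_d = 1/1.05·[0.6154·32.4750 + 0.3846·93.7375] = 53.3690
Node 0 (S = 145): V_0 = 1/1.05·[0.6154·11.8956 + 0.3846·53.3690] = 26.5209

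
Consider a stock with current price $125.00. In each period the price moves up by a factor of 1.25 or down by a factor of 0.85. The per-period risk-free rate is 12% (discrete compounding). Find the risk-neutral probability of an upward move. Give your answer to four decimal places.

p = 0.6750

Risk-neutral probability p = (1 + 0.12 − 0.85)/(1.25 − 0.85) = 0.2700/0.4000 = 0.6750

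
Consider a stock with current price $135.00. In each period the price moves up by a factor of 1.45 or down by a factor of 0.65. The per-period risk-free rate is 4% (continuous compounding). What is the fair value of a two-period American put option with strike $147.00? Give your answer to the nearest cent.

$33.68

Risk-neutral probability p = (e^0.04 − 0.65)/(1.45 − 0.65) = 0.3908/0.8000 = 0.4885
Terminal stock prices: S_uu = 283.8, S_ud = 127.2, S_dd = 57.04
Terminal payoffs (K − S): max(-136.8, 0) = 0, max(19.76, 0) = 19.76, max(89.96, 0) = 89.96
Node u (S = 195.8): continuation = e^(−0.04)·[0.4885·0.0000 + 0.5115·19.7625] = 9.7119; exercise value = 0.0000 ≤ continuation, so V_u = 9.7119
Node d (S = 87.75): continuation = e^(−0.04)·[0.4885·19.7625 + 0.5115·89.9625] = 53.4860; exercise value = 59.2500 > continuation, so V_d = 59.2500 (exercise)
Node 0 (S = 135): continuation = e^(−0.04)·[0.4885·9.7119 + 0.5115·59.2500] = 33.6756; exercise value = 12.0000 ≤ continuation, so V_0 = 33.6756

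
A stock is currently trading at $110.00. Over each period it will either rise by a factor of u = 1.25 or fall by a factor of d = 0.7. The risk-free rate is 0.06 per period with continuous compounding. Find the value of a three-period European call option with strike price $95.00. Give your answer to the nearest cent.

$37.90

Risk-neutral probability p = (e^0.06 − 0.7)/(1.25 − 0.7) = 0.3618/0.5500 = 0.6579
Terminal stock prices: S_uuu = 214.8, S_uud = 120.3, S_udd = 67.37, S_ddd = 37.73
Terminal payoffs (S − K): max(119.8, 0) = 119.8, max(25.31, 0) = 25.31, max(-27.63, 0) = 0, max(-57.27, 0) = 0
Node uu (S = 171.9): V_uu = e^(−0.06)·[0.6579·119.8438 + 0.3421·25.3125] = 82.4074
Node ud (S = 96.25): V_ud = e^(−0.06)·[0.6579·25.3125 + 0.3421·0.0000] = 15.6829
Node dd (S = 53.9): V_dd = e^(−0.06)·[0.6579·0.0000 + 0.3421·0.0000] = 0.0000
Node u (S = 137.5): V_u = e^(−0.06)·[0.6579·82.4074 + 0.3421·15.6829] = 56.1102
Node d (S = 77): V_d = e^(−0.06)·[0.6579·15.6829 + 0.3421·0.0000] = 9.7167
Node 0 (S = 110): V_0 = e^(−0.06)·[0.6579·56.1102 + 0.3421·9.7167] = 37.8950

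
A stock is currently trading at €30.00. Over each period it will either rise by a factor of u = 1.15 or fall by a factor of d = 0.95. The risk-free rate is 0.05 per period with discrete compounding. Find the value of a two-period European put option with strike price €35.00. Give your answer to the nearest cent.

Risk-neutral probability p = (1 + 0.05 − 0.95)/(1.15 − 0.95) = 0.1000/0.2000 = 0.5000
Terminal stock prices: S_uu = 39.67, S_ud = 32.77, S_dd = 27.07
Terminal payoffs (K − S): max(-4.675, 0) = 0, max(2.225, 0) = 2.225, max(7.925, 0) = 7.925
Node u (S = 34.5): V_u = 1/1.05·[0.5000·0.0000 + 0.5000·2.2250] = 1.0595
Node d (S = 28.5): V_d = 1/1.05·[0.5000·2.2250 + 0.5000·7.9250] = 4.8333
Node 0 (S = 30): V_0 = 1/1.05·[0.5000·1.0595 + 0.5000·4.8333] = 2.8061

€2.81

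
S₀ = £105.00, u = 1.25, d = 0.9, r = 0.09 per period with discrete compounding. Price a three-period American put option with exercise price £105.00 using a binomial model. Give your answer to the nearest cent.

Risk-neutral probability p = (1 + 0.09 − 0.9)/(1.25 − 0.9) = 0.1900/0.3500 = 0.5429
Terminal stock prices: S_uuu = 205.1, S_uud = 147.7, S_udd = 106.3, S_ddd = 76.55
Terminal payoffs (K − S): max(-100.1, 0) = 0, max(-42.66, 0) = 0, max(-1.312, 0) = 0, max(28.45, 0) = 28.45
Node uu (S = 164.1): continuation = 1/1.09·[0.5429·0.0000 + 0.4571·0.0000] = 0.0000; exercise value = 0.0000 ≤ continuation, so V_uu = 0.0000
Node ud (S = 118.1): continuation = 1/1.09·[0.5429·0.0000 + 0.4571·0.0000] = 0.0000; exercise value = 0.0000 ≤ continuation, so V_ud = 0.0000
Node dd (S = 85.05): continuation = 1/1.09·[0.5429·0.0000 + 0.4571·28.4550] = 11.9339; exercise value = 19.9500 > continuation, so V_dd = 19.9500 (exercise)
Node u (S = 131.2): continuation = 1/1.09·[0.5429·0.0000 + 0.4571·0.0000] = 0.0000; exercise value = 0.0000 ≤ continuation, so V_u = 0.0000
Node d (S = 94.5): continuation = 1/1.09·[0.5429·0.0000 + 0.4571·19.9500] = 8.3670; exercise value = 10.5000 > continuation, so V_d = 10.5000 (exercise)
Node 0 (S = 105): continuation = 1/1.09·[0.5429·0.0000 + 0.4571·10.5000] = 4.4037; exercise value = 0.0000 ≤ continuation, so V_0 = 4.4037

£4.40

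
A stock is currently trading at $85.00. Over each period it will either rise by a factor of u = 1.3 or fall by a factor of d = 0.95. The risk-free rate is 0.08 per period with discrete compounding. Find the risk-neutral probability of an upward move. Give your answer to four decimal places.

p = 0.3714

Risk-neutral probability p = (1 + 0.08 − 0.95)/(1.3 − 0.95) = 0.1300/0.3500 = 0.3714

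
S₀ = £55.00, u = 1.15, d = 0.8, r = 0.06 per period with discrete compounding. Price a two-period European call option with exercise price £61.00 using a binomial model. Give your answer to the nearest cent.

£5.76

Risk-neutral probability p = (1 + 0.06 − 0.8)/(1.15 − 0.8) = 0.2600/0.3500 = 0.7429
Terminal stock prices: S_uu = 72.74, S_ud = 50.6, S_dd = 35.2
Terminal payoffs (S − K): max(11.74, 0) = 11.74, max(-10.4, 0) = 0, max(-25.8, 0) = 0
Node u (S = 63.25): V_u = 1/1.06·[0.7429·11.7375 + 0.2571·0.0000] = 8.2257
Node d (S = 44): V_d = 1/1.06·[0.7429·0.0000 + 0.2571·0.0000] = 0.0000
Node 0 (S = 55): V_0 = 1/1.06·[0.7429·8.2257 + 0.2571·0.0000] = 5.7647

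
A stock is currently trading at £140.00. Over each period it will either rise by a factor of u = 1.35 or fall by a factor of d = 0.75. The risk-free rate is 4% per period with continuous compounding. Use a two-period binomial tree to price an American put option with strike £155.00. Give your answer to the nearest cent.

£27.81

Risk-neutral probability p = (e^0.04 − 0.75)/(1.35 − 0.75) = 0.2908/0.6000 = 0.4847
Terminal stock prices: S_uu = 255.2, S_ud = 141.8, S_dd = 78.75
Terminal payoffs (K − S): max(-100.2, 0) = 0, max(13.25, 0) = 13.25, max(76.25, 0) = 76.25
Node u (S = 189): continuation = e^(−0.04)·[0.4847·0.0000 + 0.5153·13.2500] = 6.5602; exercise value = 0.0000 ≤ continuation, so V_u = 6.5602
Node d (S = 105): continuation = e^(−0.04)·[0.4847·13.2500 + 0.5153·76.2500] = 43.9224; exercise value = 50.0000 > continuation, so V_d = 50.0000 (exercise)
Node 0 (S = 140): continuation = e^(−0.04)·[0.4847·6.5602 + 0.5153·50.0000] = 27.8104; exercise value = 15.0000 ≤ continuation, so V_0 = 27.8104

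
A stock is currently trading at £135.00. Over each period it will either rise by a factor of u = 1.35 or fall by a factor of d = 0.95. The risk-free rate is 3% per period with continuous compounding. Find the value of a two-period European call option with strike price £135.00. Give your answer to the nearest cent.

Risk-neutral probability p = (e^0.03 − 0.95)/(1.35 − 0.95) = 0.0805/0.4000 = 0.2011
Terminal stock prices: S_uu = 246, S_ud = 173.1, S_dd = 121.8
Terminal payoffs (S − K): max(111, 0) = 111, max(38.14, 0) = 38.14, max(-13.16, 0) = 0
Node u (S = 182.2): V_u = e^(−0.03)·[0.2011·111.0375 + 0.7989·38.1375] = 51.2399
Node d (S = 128.2): V_d = e^(−0.03)·[0.2011·38.1375 + 0.7989·0.0000] = 7.4441
Node 0 (S = 135): V_0 = e^(−0.03)·[0.2011·51.2399 + 0.7989·7.4441] = 15.7727

£15.77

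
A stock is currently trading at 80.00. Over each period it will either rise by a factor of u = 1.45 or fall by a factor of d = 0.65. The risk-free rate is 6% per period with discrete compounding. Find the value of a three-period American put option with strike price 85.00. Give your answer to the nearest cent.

Risk-neutral probability p = (1 + 0.06 − 0.65)/(1.45 − 0.65) = 0.4100/0.8000 = 0.5125
Terminal stock prices: S_uuu = 243.9, S_uud = 109.3, S_udd = 49.01, S_ddd = 21.97
Terminal payoffs (K − S): max(-158.9, 0) = 0, max(-24.33, 0) = 0, max(35.99, 0) = 35.99, max(63.03, 0) = 63.03
Node uu (S = 168.2): continuation = 1/1.06·[0.5125·0.0000 + 0.4875·0.0000] = 0.0000; exercise value = 0.0000 ≤ continuation, so V_uu = 0.0000
Node ud (S = 75.4): continuation = 1/1.06·[0.5125·0.0000 + 0.4875·35.9900] = 16.5520; exercise value = 9.6000 ≤ continuation, so V_ud = 16.5520
Node dd (S = 33.8): continuation = 1/1.06·[0.5125·35.9900 + 0.4875·63.0300] = 46.3887; exercise value = 51.2000 > continuation, so V_dd = 51.2000 (exercise)
Node u (S = 116): continuation = 1/1.06·[0.5125·0.0000 + 0.4875·16.5520] = 7.6124; exercise value = 0.0000 ≤ continuation, so V_u = 7.6124
Node d (S = 52): continuation = 1/1.06·[0.5125·16.5520 + 0.4875·51.2000] = 31.5499; exercise value = 33.0000 > continuation, so V_d = 33.0000 (exercise)
Node 0 (S = 80): continuation = 1/1.06·[0.5125·7.6124 + 0.4875·33.0000] = 18.8574; exercise value = 5.0000 ≤ continuation, so V_0 = 18.8574

18.86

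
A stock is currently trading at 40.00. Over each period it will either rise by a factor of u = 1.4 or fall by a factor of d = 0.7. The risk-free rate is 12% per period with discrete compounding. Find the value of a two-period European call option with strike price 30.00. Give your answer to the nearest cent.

Risk-neutral probability p = (1 + 0.12 − 0.7)/(1.4 − 0.7) = 0.4200/0.7000 = 0.6000
Terminal stock prices: S_uu = 78.4, S_ud = 39.2, S_dd = 19.6
Terminal payoffs (S − K): max(48.4, 0) = 48.4, max(9.2, 0) = 9.2, max(-10.4, 0) = 0
Node u (S = 56): V_u = 1/1.12·[0.6000·48.4000 + 0.4000·9.2000] = 29.2143
Node d (S = 28): V_d = 1/1.12·[0.6000·9.2000 + 0.4000·0.0000] = 4.9286
Node 0 (S = 40): V_0 = 1/1.12·[0.6000·29.2143 + 0.4000·4.9286] = 17.4107

17.41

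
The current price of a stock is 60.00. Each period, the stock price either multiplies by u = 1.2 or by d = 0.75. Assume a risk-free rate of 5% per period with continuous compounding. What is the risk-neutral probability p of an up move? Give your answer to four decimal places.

Risk-neutral probability p = (e^0.05 − 0.75)/(1.2 − 0.75) = 0.3013/0.4500 = 0.6695

p = 0.6695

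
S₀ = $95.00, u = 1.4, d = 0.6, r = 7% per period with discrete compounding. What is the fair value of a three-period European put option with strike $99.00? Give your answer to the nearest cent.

Risk-neutral probability p = (1 + 0.07 − 0.6)/(1.4 − 0.6) = 0.4700/0.8000 = 0.5875
Terminal stock prices: S_uuu = 260.7, S_uud = 111.7, S_udd = 47.88, S_ddd = 20.52
Terminal payoffs (K − S): max(-161.7, 0) = 0, max(-12.72, 0) = 0, max(51.12, 0) = 51.12, max(78.48, 0) = 78.48
Node uu (S = 186.2): V_uu = 1/1.07·[0.5875·0.0000 + 0.4125·0.0000] = 0.0000
Node ud (S = 79.8): V_ud = 1/1.07·[0.5875·0.0000 + 0.4125·51.1200] = 19.7075
Node dd (S = 34.2): V_dd = 1/1.07·[0.5875·51.1200 + 0.4125·78.4800] = 58.3234
Node u (S = 133): V_u = 1/1.07·[0.5875·0.0000 + 0.4125·19.7075] = 7.5975
Node d (S = 57): V_d = 1/1.07·[0.5875·19.7075 + 0.4125·58.3234] = 33.3052
Node 0 (S = 95): V_0 = 1/1.07·[0.5875·7.5975 + 0.4125·33.3052] = 17.0111

$17.01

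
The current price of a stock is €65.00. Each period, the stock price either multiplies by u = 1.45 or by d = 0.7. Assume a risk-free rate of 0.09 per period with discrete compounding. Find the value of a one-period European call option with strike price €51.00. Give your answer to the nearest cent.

€20.63

Risk-neutral probability p = (1 + 0.09 − 0.7)/(1.45 − 0.7) = 0.3900/0.7500 = 0.5200
Terminal stock prices: S_u = 94.25, S_d = 45.5
Terminal payoffs (S − K): max(43.25, 0) = 43.25, max(-5.5, 0) = 0
Node 0 (S = 65): V_0 = 1/1.09·[0.5200·43.2500 + 0.4800·0.0000] = 20.6330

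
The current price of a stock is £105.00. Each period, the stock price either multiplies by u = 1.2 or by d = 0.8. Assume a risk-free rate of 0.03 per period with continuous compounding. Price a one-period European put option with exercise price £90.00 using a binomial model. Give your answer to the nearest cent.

Risk-neutral probability p = (e^0.03 − 0.8)/(1.2 − 0.8) = 0.2305/0.4000 = 0.5761
Terminal stock prices: S_u = 126, S_d = 84
Terminal payoffs (K − S): max(-36, 0) = 0, max(6, 0) = 6
Node 0 (S = 105): V_0 = e^(−0.03)·[0.5761·0.0000 + 0.4239·6.0000] = 2.4680

£2.47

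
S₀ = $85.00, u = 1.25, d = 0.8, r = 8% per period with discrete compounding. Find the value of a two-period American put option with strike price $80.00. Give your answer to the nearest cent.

$4.20

Risk-neutral probability p = (1 + 0.08 − 0.8)/(1.25 − 0.8) = 0.2800/0.4500 = 0.6222
Terminal stock prices: S_uu = 132.8, S_ud = 85, S_dd = 54.4
Terminal payoffs (K − S): max(-52.81, 0) = 0, max(-5, 0) = 0, max(25.6, 0) = 25.6
Node u (S = 106.2): continuation = 1/1.08·[0.6222·0.0000 + 0.3778·0.0000] = 0.0000; exercise value = 0.0000 ≤ continuation, so V_u = 0.0000
Node d (S = 68): continuation = 1/1.08·[0.6222·0.0000 + 0.3778·25.6000] = 8.9547; exercise value = 12.0000 > continuation, so V_d = 12.0000 (exercise)
Node 0 (S = 85): continuation = 1/1.08·[0.6222·0.0000 + 0.3778·12.0000] = 4.1975; exercise value = 0.0000 ≤ continuation, so V_0 = 4.1975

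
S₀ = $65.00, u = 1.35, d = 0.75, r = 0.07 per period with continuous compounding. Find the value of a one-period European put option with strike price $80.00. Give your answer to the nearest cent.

$13.48

Risk-neutral probability p = (e^0.07 − 0.75)/(1.35 − 0.75) = 0.3225/0.6000 = 0.5375
Terminal stock prices: S_u = 87.75, S_d = 48.75
Terminal payoffs (K − S): max(-7.75, 0) = 0, max(31.25, 0) = 31.25
Node 0 (S = 65): V_0 = e^(−0.07)·[0.5375·0.0000 + 0.4625·31.2500] = 13.4756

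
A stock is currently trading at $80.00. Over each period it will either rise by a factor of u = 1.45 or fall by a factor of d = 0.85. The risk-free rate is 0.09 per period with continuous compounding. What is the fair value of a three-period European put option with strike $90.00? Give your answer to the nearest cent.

Risk-neutral probability p = (e^0.09 − 0.85)/(1.45 − 0.85) = 0.2442/0.6000 = 0.4070
Terminal stock prices: S_uuu = 243.9, S_uud = 143, S_udd = 83.81, S_ddd = 49.13
Terminal payoffs (K − S): max(-153.9, 0) = 0, max(-52.97, 0) = 0, max(6.19, 0) = 6.19, max(40.87, 0) = 40.87
Node uu (S = 168.2): V_uu = e^(−0.09)·[0.4070·0.0000 + 0.5930·0.0000] = 0.0000
Node ud (S = 98.6): V_ud = e^(−0.09)·[0.4070·0.0000 + 0.5930·6.1900] = 3.3550
Node dd (S = 57.8): V_dd = e^(−0.09)·[0.4070·6.1900 + 0.5930·40.8700] = 24.4538
Node u (S = 116): V_u = e^(−0.09)·[0.4070·0.0000 + 0.5930·3.3550] = 1.8184
Node d (S = 68): V_d = e^(−0.09)·[0.4070·3.3550 + 0.5930·24.4538] = 14.5018
Node 0 (S = 80): V_0 = e^(−0.09)·[0.4070·1.8184 + 0.5930·14.5018] = 8.5363

$8.54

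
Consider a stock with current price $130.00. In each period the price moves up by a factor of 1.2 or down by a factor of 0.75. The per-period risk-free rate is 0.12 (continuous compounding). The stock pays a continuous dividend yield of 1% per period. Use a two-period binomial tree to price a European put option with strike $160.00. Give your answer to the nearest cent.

$12.61

Per-period risk-free factor R = e^0.12 = 1.1275; dividend-adjusted growth = e^(0.12−0.01) = 1.1163.
Risk-neutral probability p = (1.1163 − 0.75)/(1.2 − 0.75) = 0.3663/0.4500 = 0.8140
Terminal stock prices: S_uu = 187.2, S_ud = 117, S_dd = 73.12
Terminal payoffs (K − S): max(-27.2, 0) = 0, max(43, 0) = 43, max(86.88, 0) = 86.88
Node u (S = 156): V_u = e^(−0.12)·[0.8140·0.0000 + 0.1860·43.0000] = 7.0954
Node d (S = 97.5): V_d = e^(−0.12)·[0.8140·43.0000 + 0.1860·86.8750] = 45.3774
Node 0 (S = 130): V_0 = e^(−0.12)·[0.8140·7.0954 + 0.1860·45.3774] = 12.6100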